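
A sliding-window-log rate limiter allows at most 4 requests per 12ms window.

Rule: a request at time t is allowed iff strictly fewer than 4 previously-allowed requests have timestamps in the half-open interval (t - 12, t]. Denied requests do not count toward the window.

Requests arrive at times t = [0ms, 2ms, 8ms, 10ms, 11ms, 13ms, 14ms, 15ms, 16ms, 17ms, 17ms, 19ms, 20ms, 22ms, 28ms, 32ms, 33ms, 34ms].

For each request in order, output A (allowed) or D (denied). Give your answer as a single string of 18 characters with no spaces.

Tracking allowed requests in the window:
  req#1 t=0ms: ALLOW
  req#2 t=2ms: ALLOW
  req#3 t=8ms: ALLOW
  req#4 t=10ms: ALLOW
  req#5 t=11ms: DENY
  req#6 t=13ms: ALLOW
  req#7 t=14ms: ALLOW
  req#8 t=15ms: DENY
  req#9 t=16ms: DENY
  req#10 t=17ms: DENY
  req#11 t=17ms: DENY
  req#12 t=19ms: DENY
  req#13 t=20ms: ALLOW
  req#14 t=22ms: ALLOW
  req#15 t=28ms: ALLOW
  req#16 t=32ms: ALLOW
  req#17 t=33ms: ALLOW
  req#18 t=34ms: ALLOW

Answer: AAAADAADDDDDAAAAAA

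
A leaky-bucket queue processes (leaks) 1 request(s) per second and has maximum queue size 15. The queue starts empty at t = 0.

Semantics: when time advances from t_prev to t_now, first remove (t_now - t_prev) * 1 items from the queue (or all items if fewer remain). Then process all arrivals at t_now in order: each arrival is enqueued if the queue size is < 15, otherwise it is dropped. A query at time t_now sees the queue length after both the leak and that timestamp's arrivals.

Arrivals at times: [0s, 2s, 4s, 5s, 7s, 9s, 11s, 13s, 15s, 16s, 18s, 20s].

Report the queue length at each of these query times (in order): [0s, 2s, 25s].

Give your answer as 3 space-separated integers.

Queue lengths at query times:
  query t=0s: backlog = 1
  query t=2s: backlog = 1
  query t=25s: backlog = 0

Answer: 1 1 0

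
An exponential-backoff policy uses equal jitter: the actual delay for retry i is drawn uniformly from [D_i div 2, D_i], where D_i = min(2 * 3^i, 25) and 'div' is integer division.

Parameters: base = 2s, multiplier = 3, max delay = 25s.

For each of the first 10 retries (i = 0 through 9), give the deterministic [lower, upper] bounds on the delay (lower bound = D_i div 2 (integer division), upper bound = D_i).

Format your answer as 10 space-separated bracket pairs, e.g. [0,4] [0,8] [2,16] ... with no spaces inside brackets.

Answer: [1,2] [3,6] [9,18] [12,25] [12,25] [12,25] [12,25] [12,25] [12,25] [12,25]

Derivation:
Computing bounds per retry:
  i=0: D_i=min(2*3^0,25)=2, bounds=[1,2]
  i=1: D_i=min(2*3^1,25)=6, bounds=[3,6]
  i=2: D_i=min(2*3^2,25)=18, bounds=[9,18]
  i=3: D_i=min(2*3^3,25)=25, bounds=[12,25]
  i=4: D_i=min(2*3^4,25)=25, bounds=[12,25]
  i=5: D_i=min(2*3^5,25)=25, bounds=[12,25]
  i=6: D_i=min(2*3^6,25)=25, bounds=[12,25]
  i=7: D_i=min(2*3^7,25)=25, bounds=[12,25]
  i=8: D_i=min(2*3^8,25)=25, bounds=[12,25]
  i=9: D_i=min(2*3^9,25)=25, bounds=[12,25]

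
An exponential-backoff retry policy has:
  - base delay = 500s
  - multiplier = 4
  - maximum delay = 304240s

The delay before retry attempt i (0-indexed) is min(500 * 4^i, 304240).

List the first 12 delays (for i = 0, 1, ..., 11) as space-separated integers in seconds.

Answer: 500 2000 8000 32000 128000 304240 304240 304240 304240 304240 304240 304240

Derivation:
Computing each delay:
  i=0: min(500*4^0, 304240) = 500
  i=1: min(500*4^1, 304240) = 2000
  i=2: min(500*4^2, 304240) = 8000
  i=3: min(500*4^3, 304240) = 32000
  i=4: min(500*4^4, 304240) = 128000
  i=5: min(500*4^5, 304240) = 304240
  i=6: min(500*4^6, 304240) = 304240
  i=7: min(500*4^7, 304240) = 304240
  i=8: min(500*4^8, 304240) = 304240
  i=9: min(500*4^9, 304240) = 304240
  i=10: min(500*4^10, 304240) = 304240
  i=11: min(500*4^11, 304240) = 304240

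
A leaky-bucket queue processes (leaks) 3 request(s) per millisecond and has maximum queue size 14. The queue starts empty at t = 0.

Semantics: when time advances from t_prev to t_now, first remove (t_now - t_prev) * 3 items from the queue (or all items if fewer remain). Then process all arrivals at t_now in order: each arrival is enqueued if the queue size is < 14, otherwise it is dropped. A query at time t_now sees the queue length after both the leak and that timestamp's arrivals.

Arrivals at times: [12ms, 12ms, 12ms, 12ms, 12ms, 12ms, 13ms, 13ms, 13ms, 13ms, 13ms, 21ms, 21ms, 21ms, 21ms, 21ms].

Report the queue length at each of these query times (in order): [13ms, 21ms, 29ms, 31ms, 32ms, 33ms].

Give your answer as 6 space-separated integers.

Answer: 8 5 0 0 0 0

Derivation:
Queue lengths at query times:
  query t=13ms: backlog = 8
  query t=21ms: backlog = 5
  query t=29ms: backlog = 0
  query t=31ms: backlog = 0
  query t=32ms: backlog = 0
  query t=33ms: backlog = 0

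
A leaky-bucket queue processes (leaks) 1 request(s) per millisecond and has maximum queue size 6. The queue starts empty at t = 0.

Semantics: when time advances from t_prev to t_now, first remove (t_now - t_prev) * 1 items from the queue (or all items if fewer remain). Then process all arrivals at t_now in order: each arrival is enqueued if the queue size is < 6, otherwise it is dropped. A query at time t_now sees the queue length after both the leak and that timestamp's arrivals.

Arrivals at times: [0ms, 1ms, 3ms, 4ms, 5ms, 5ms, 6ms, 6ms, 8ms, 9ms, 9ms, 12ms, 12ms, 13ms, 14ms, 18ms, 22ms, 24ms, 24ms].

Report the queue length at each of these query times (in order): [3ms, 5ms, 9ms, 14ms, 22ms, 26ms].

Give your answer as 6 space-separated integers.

Answer: 1 2 3 2 1 0

Derivation:
Queue lengths at query times:
  query t=3ms: backlog = 1
  query t=5ms: backlog = 2
  query t=9ms: backlog = 3
  query t=14ms: backlog = 2
  query t=22ms: backlog = 1
  query t=26ms: backlog = 0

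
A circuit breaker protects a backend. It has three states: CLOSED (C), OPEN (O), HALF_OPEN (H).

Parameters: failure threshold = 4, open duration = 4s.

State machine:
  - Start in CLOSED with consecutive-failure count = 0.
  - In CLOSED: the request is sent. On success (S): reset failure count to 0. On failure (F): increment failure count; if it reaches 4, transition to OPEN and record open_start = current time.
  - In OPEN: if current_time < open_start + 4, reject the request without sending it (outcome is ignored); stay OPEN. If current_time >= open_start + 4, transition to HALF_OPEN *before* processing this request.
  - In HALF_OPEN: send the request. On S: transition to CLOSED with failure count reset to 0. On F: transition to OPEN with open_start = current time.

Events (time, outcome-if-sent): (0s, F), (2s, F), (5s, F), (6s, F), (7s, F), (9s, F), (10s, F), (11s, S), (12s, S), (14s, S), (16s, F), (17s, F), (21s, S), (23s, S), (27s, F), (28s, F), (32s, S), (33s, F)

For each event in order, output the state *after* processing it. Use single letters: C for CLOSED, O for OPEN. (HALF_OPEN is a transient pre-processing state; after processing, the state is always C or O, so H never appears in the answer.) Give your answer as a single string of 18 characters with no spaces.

Answer: CCCOOOOOOCCCCCCCCC

Derivation:
State after each event:
  event#1 t=0s outcome=F: state=CLOSED
  event#2 t=2s outcome=F: state=CLOSED
  event#3 t=5s outcome=F: state=CLOSED
  event#4 t=6s outcome=F: state=OPEN
  event#5 t=7s outcome=F: state=OPEN
  event#6 t=9s outcome=F: state=OPEN
  event#7 t=10s outcome=F: state=OPEN
  event#8 t=11s outcome=S: state=OPEN
  event#9 t=12s outcome=S: state=OPEN
  event#10 t=14s outcome=S: state=CLOSED
  event#11 t=16s outcome=F: state=CLOSED
  event#12 t=17s outcome=F: state=CLOSED
  event#13 t=21s outcome=S: state=CLOSED
  event#14 t=23s outcome=S: state=CLOSED
  event#15 t=27s outcome=F: state=CLOSED
  event#16 t=28s outcome=F: state=CLOSED
  event#17 t=32s outcome=S: state=CLOSED
  event#18 t=33s outcome=F: state=CLOSED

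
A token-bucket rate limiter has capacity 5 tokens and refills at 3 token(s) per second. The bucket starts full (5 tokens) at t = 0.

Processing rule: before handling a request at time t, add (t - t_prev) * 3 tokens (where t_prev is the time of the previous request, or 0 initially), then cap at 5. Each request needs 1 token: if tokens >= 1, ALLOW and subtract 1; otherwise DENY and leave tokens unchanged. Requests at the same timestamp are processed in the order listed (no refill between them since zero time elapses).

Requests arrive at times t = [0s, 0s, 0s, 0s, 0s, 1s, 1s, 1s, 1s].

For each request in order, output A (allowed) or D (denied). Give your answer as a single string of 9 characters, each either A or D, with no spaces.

Answer: AAAAAAAAD

Derivation:
Simulating step by step:
  req#1 t=0s: ALLOW
  req#2 t=0s: ALLOW
  req#3 t=0s: ALLOW
  req#4 t=0s: ALLOW
  req#5 t=0s: ALLOW
  req#6 t=1s: ALLOW
  req#7 t=1s: ALLOW
  req#8 t=1s: ALLOW
  req#9 t=1s: DENY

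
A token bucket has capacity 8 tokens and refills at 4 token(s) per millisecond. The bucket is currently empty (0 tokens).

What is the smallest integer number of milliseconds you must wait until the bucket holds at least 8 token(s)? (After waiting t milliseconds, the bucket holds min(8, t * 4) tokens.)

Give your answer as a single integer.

Answer: 2

Derivation:
Need t * 4 >= 8, so t >= 8/4.
Smallest integer t = ceil(8/4) = 2.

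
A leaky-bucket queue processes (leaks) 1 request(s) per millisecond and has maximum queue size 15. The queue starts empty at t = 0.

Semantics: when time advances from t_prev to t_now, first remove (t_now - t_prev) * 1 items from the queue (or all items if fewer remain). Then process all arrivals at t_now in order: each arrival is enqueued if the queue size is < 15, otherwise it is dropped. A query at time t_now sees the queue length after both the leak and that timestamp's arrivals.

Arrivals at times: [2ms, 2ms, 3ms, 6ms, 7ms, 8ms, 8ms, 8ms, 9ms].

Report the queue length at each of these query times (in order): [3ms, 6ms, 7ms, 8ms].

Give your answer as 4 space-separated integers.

Answer: 2 1 1 3

Derivation:
Queue lengths at query times:
  query t=3ms: backlog = 2
  query t=6ms: backlog = 1
  query t=7ms: backlog = 1
  query t=8ms: backlog = 3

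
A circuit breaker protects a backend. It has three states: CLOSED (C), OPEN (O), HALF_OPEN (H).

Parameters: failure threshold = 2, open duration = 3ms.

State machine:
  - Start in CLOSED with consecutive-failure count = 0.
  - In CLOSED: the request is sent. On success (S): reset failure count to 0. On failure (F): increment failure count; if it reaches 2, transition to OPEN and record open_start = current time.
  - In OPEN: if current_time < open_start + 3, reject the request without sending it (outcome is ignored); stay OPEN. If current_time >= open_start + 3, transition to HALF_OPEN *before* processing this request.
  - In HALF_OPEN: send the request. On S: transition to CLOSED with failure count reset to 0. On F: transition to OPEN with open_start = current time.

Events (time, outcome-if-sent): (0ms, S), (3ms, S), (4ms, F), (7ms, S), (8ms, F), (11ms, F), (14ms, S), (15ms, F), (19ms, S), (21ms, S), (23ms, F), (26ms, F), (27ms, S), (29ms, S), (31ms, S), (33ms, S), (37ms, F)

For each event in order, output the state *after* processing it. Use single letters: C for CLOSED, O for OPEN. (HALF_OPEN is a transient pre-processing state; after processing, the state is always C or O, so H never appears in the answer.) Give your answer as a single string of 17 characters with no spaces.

State after each event:
  event#1 t=0ms outcome=S: state=CLOSED
  event#2 t=3ms outcome=S: state=CLOSED
  event#3 t=4ms outcome=F: state=CLOSED
  event#4 t=7ms outcome=S: state=CLOSED
  event#5 t=8ms outcome=F: state=CLOSED
  event#6 t=11ms outcome=F: state=OPEN
  event#7 t=14ms outcome=S: state=CLOSED
  event#8 t=15ms outcome=F: state=CLOSED
  event#9 t=19ms outcome=S: state=CLOSED
  event#10 t=21ms outcome=S: state=CLOSED
  event#11 t=23ms outcome=F: state=CLOSED
  event#12 t=26ms outcome=F: state=OPEN
  event#13 t=27ms outcome=S: state=OPEN
  event#14 t=29ms outcome=S: state=CLOSED
  event#15 t=31ms outcome=S: state=CLOSED
  event#16 t=33ms outcome=S: state=CLOSED
  event#17 t=37ms outcome=F: state=CLOSED

Answer: CCCCCOCCCCCOOCCCC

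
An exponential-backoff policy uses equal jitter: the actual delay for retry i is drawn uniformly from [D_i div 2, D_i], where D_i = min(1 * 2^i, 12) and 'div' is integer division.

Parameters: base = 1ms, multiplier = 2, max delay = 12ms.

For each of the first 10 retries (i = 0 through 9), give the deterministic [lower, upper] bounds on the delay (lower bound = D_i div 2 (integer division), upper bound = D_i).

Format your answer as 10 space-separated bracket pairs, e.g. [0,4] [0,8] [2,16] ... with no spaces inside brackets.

Answer: [0,1] [1,2] [2,4] [4,8] [6,12] [6,12] [6,12] [6,12] [6,12] [6,12]

Derivation:
Computing bounds per retry:
  i=0: D_i=min(1*2^0,12)=1, bounds=[0,1]
  i=1: D_i=min(1*2^1,12)=2, bounds=[1,2]
  i=2: D_i=min(1*2^2,12)=4, bounds=[2,4]
  i=3: D_i=min(1*2^3,12)=8, bounds=[4,8]
  i=4: D_i=min(1*2^4,12)=12, bounds=[6,12]
  i=5: D_i=min(1*2^5,12)=12, bounds=[6,12]
  i=6: D_i=min(1*2^6,12)=12, bounds=[6,12]
  i=7: D_i=min(1*2^7,12)=12, bounds=[6,12]
  i=8: D_i=min(1*2^8,12)=12, bounds=[6,12]
  i=9: D_i=min(1*2^9,12)=12, bounds=[6,12]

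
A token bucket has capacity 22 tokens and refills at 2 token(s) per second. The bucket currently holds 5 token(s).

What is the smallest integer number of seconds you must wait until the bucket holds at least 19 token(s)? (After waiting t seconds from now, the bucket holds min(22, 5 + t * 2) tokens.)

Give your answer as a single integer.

Need 5 + t * 2 >= 19, so t >= 14/2.
Smallest integer t = ceil(14/2) = 7.

Answer: 7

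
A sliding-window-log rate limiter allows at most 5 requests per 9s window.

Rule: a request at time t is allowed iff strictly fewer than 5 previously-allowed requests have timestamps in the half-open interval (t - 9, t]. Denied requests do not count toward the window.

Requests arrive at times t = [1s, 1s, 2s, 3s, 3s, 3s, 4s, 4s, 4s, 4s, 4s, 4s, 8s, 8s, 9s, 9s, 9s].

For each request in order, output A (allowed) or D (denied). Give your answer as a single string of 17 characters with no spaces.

Answer: AAAAADDDDDDDDDDDD

Derivation:
Tracking allowed requests in the window:
  req#1 t=1s: ALLOW
  req#2 t=1s: ALLOW
  req#3 t=2s: ALLOW
  req#4 t=3s: ALLOW
  req#5 t=3s: ALLOW
  req#6 t=3s: DENY
  req#7 t=4s: DENY
  req#8 t=4s: DENY
  req#9 t=4s: DENY
  req#10 t=4s: DENY
  req#11 t=4s: DENY
  req#12 t=4s: DENY
  req#13 t=8s: DENY
  req#14 t=8s: DENY
  req#15 t=9s: DENY
  req#16 t=9s: DENY
  req#17 t=9s: DENY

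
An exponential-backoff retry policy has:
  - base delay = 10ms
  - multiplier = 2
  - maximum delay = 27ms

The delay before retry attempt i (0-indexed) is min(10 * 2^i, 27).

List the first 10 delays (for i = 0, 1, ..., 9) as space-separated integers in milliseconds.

Computing each delay:
  i=0: min(10*2^0, 27) = 10
  i=1: min(10*2^1, 27) = 20
  i=2: min(10*2^2, 27) = 27
  i=3: min(10*2^3, 27) = 27
  i=4: min(10*2^4, 27) = 27
  i=5: min(10*2^5, 27) = 27
  i=6: min(10*2^6, 27) = 27
  i=7: min(10*2^7, 27) = 27
  i=8: min(10*2^8, 27) = 27
  i=9: min(10*2^9, 27) = 27

Answer: 10 20 27 27 27 27 27 27 27 27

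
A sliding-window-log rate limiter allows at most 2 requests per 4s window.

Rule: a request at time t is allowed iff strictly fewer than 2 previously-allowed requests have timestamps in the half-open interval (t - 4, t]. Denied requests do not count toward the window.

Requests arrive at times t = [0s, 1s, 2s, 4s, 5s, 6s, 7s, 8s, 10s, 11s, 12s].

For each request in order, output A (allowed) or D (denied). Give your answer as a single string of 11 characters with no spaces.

Answer: AADAADDAADA

Derivation:
Tracking allowed requests in the window:
  req#1 t=0s: ALLOW
  req#2 t=1s: ALLOW
  req#3 t=2s: DENY
  req#4 t=4s: ALLOW
  req#5 t=5s: ALLOW
  req#6 t=6s: DENY
  req#7 t=7s: DENY
  req#8 t=8s: ALLOW
  req#9 t=10s: ALLOW
  req#10 t=11s: DENY
  req#11 t=12s: ALLOW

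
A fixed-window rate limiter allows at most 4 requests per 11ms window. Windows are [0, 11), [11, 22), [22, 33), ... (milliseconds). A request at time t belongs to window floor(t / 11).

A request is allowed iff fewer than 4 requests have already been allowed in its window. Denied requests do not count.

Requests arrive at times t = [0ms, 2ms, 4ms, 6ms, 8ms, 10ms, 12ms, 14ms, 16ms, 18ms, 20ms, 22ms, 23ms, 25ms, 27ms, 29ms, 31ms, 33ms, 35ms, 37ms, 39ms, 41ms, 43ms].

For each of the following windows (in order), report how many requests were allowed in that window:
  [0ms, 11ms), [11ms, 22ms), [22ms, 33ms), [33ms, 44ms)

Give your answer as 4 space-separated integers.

Answer: 4 4 4 4

Derivation:
Processing requests:
  req#1 t=0ms (window 0): ALLOW
  req#2 t=2ms (window 0): ALLOW
  req#3 t=4ms (window 0): ALLOW
  req#4 t=6ms (window 0): ALLOW
  req#5 t=8ms (window 0): DENY
  req#6 t=10ms (window 0): DENY
  req#7 t=12ms (window 1): ALLOW
  req#8 t=14ms (window 1): ALLOW
  req#9 t=16ms (window 1): ALLOW
  req#10 t=18ms (window 1): ALLOW
  req#11 t=20ms (window 1): DENY
  req#12 t=22ms (window 2): ALLOW
  req#13 t=23ms (window 2): ALLOW
  req#14 t=25ms (window 2): ALLOW
  req#15 t=27ms (window 2): ALLOW
  req#16 t=29ms (window 2): DENY
  req#17 t=31ms (window 2): DENY
  req#18 t=33ms (window 3): ALLOW
  req#19 t=35ms (window 3): ALLOW
  req#20 t=37ms (window 3): ALLOW
  req#21 t=39ms (window 3): ALLOW
  req#22 t=41ms (window 3): DENY
  req#23 t=43ms (window 3): DENY

Allowed counts by window: 4 4 4 4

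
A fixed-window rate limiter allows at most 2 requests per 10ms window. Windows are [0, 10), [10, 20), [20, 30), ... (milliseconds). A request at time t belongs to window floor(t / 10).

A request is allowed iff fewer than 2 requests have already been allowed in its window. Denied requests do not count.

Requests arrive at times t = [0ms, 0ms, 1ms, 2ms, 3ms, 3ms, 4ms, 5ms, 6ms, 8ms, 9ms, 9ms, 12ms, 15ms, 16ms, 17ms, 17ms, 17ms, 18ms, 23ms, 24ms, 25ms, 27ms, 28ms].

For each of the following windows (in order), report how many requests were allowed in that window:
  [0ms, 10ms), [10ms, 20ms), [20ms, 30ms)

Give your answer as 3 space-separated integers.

Processing requests:
  req#1 t=0ms (window 0): ALLOW
  req#2 t=0ms (window 0): ALLOW
  req#3 t=1ms (window 0): DENY
  req#4 t=2ms (window 0): DENY
  req#5 t=3ms (window 0): DENY
  req#6 t=3ms (window 0): DENY
  req#7 t=4ms (window 0): DENY
  req#8 t=5ms (window 0): DENY
  req#9 t=6ms (window 0): DENY
  req#10 t=8ms (window 0): DENY
  req#11 t=9ms (window 0): DENY
  req#12 t=9ms (window 0): DENY
  req#13 t=12ms (window 1): ALLOW
  req#14 t=15ms (window 1): ALLOW
  req#15 t=16ms (window 1): DENY
  req#16 t=17ms (window 1): DENY
  req#17 t=17ms (window 1): DENY
  req#18 t=17ms (window 1): DENY
  req#19 t=18ms (window 1): DENY
  req#20 t=23ms (window 2): ALLOW
  req#21 t=24ms (window 2): ALLOW
  req#22 t=25ms (window 2): DENY
  req#23 t=27ms (window 2): DENY
  req#24 t=28ms (window 2): DENY

Allowed counts by window: 2 2 2

Answer: 2 2 2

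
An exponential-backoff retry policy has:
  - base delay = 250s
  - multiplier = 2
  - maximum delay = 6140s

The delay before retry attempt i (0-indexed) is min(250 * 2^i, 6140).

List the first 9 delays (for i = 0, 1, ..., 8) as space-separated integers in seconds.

Answer: 250 500 1000 2000 4000 6140 6140 6140 6140

Derivation:
Computing each delay:
  i=0: min(250*2^0, 6140) = 250
  i=1: min(250*2^1, 6140) = 500
  i=2: min(250*2^2, 6140) = 1000
  i=3: min(250*2^3, 6140) = 2000
  i=4: min(250*2^4, 6140) = 4000
  i=5: min(250*2^5, 6140) = 6140
  i=6: min(250*2^6, 6140) = 6140
  i=7: min(250*2^7, 6140) = 6140
  i=8: min(250*2^8, 6140) = 6140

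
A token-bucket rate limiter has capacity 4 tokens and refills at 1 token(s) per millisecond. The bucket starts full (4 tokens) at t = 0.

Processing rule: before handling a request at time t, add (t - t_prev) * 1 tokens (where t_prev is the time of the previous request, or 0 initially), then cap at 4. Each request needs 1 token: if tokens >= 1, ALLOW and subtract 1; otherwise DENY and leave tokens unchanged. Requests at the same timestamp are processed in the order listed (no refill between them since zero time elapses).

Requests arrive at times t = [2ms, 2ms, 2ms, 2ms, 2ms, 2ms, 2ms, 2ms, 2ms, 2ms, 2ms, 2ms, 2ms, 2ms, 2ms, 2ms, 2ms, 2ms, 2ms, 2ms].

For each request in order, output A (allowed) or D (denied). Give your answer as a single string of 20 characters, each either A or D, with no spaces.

Simulating step by step:
  req#1 t=2ms: ALLOW
  req#2 t=2ms: ALLOW
  req#3 t=2ms: ALLOW
  req#4 t=2ms: ALLOW
  req#5 t=2ms: DENY
  req#6 t=2ms: DENY
  req#7 t=2ms: DENY
  req#8 t=2ms: DENY
  req#9 t=2ms: DENY
  req#10 t=2ms: DENY
  req#11 t=2ms: DENY
  req#12 t=2ms: DENY
  req#13 t=2ms: DENY
  req#14 t=2ms: DENY
  req#15 t=2ms: DENY
  req#16 t=2ms: DENY
  req#17 t=2ms: DENY
  req#18 t=2ms: DENY
  req#19 t=2ms: DENY
  req#20 t=2ms: DENY

Answer: AAAADDDDDDDDDDDDDDDD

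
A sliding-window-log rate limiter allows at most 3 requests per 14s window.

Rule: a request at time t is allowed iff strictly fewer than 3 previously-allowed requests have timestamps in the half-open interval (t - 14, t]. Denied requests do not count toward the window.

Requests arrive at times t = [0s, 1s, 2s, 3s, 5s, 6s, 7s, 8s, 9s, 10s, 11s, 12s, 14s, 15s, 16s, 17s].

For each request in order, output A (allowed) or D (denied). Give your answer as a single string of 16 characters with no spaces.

Answer: AAADDDDDDDDDAAAD

Derivation:
Tracking allowed requests in the window:
  req#1 t=0s: ALLOW
  req#2 t=1s: ALLOW
  req#3 t=2s: ALLOW
  req#4 t=3s: DENY
  req#5 t=5s: DENY
  req#6 t=6s: DENY
  req#7 t=7s: DENY
  req#8 t=8s: DENY
  req#9 t=9s: DENY
  req#10 t=10s: DENY
  req#11 t=11s: DENY
  req#12 t=12s: DENY
  req#13 t=14s: ALLOW
  req#14 t=15s: ALLOW
  req#15 t=16s: ALLOW
  req#16 t=17s: DENY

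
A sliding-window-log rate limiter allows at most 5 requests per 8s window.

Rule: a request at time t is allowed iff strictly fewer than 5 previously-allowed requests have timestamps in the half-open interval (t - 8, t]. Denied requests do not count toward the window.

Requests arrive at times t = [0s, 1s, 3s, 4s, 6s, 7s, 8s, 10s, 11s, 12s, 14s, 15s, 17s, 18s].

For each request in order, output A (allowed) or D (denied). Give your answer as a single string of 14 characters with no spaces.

Tracking allowed requests in the window:
  req#1 t=0s: ALLOW
  req#2 t=1s: ALLOW
  req#3 t=3s: ALLOW
  req#4 t=4s: ALLOW
  req#5 t=6s: ALLOW
  req#6 t=7s: DENY
  req#7 t=8s: ALLOW
  req#8 t=10s: ALLOW
  req#9 t=11s: ALLOW
  req#10 t=12s: ALLOW
  req#11 t=14s: ALLOW
  req#12 t=15s: DENY
  req#13 t=17s: ALLOW
  req#14 t=18s: ALLOW

Answer: AAAAADAAAAADAA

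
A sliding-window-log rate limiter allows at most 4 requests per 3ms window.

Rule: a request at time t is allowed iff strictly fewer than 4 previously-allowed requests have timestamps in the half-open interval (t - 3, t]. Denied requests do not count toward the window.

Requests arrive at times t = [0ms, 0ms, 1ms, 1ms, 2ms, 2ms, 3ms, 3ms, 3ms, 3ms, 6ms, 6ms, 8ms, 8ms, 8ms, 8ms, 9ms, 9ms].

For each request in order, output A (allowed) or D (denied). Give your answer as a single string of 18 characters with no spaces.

Tracking allowed requests in the window:
  req#1 t=0ms: ALLOW
  req#2 t=0ms: ALLOW
  req#3 t=1ms: ALLOW
  req#4 t=1ms: ALLOW
  req#5 t=2ms: DENY
  req#6 t=2ms: DENY
  req#7 t=3ms: ALLOW
  req#8 t=3ms: ALLOW
  req#9 t=3ms: DENY
  req#10 t=3ms: DENY
  req#11 t=6ms: ALLOW
  req#12 t=6ms: ALLOW
  req#13 t=8ms: ALLOW
  req#14 t=8ms: ALLOW
  req#15 t=8ms: DENY
  req#16 t=8ms: DENY
  req#17 t=9ms: ALLOW
  req#18 t=9ms: ALLOW

Answer: AAAADDAADDAAAADDAA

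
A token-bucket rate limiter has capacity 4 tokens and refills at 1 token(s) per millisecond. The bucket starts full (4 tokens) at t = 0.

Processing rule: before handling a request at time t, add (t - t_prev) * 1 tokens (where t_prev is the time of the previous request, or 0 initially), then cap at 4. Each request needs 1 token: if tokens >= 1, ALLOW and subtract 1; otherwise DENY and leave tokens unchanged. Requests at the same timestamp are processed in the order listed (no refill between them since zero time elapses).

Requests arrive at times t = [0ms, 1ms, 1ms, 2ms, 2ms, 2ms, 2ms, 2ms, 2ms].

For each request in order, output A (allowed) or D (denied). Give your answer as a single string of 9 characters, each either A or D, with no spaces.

Answer: AAAAAADDD

Derivation:
Simulating step by step:
  req#1 t=0ms: ALLOW
  req#2 t=1ms: ALLOW
  req#3 t=1ms: ALLOW
  req#4 t=2ms: ALLOW
  req#5 t=2ms: ALLOW
  req#6 t=2ms: ALLOW
  req#7 t=2ms: DENY
  req#8 t=2ms: DENY
  req#9 t=2ms: DENY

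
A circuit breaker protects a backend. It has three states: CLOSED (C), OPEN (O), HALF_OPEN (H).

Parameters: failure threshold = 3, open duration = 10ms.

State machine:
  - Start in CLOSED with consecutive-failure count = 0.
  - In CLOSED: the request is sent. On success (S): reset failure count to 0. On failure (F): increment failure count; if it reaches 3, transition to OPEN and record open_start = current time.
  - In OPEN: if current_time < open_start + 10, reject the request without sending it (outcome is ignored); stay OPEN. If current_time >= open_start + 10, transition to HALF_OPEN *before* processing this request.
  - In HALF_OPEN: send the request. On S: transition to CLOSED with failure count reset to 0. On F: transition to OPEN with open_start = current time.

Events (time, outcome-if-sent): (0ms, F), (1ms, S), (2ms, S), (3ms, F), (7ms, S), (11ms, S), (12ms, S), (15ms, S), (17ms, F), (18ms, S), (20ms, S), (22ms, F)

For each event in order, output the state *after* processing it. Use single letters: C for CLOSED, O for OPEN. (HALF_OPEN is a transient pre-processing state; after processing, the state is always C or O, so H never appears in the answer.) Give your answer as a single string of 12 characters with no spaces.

State after each event:
  event#1 t=0ms outcome=F: state=CLOSED
  event#2 t=1ms outcome=S: state=CLOSED
  event#3 t=2ms outcome=S: state=CLOSED
  event#4 t=3ms outcome=F: state=CLOSED
  event#5 t=7ms outcome=S: state=CLOSED
  event#6 t=11ms outcome=S: state=CLOSED
  event#7 t=12ms outcome=S: state=CLOSED
  event#8 t=15ms outcome=S: state=CLOSED
  event#9 t=17ms outcome=F: state=CLOSED
  event#10 t=18ms outcome=S: state=CLOSED
  event#11 t=20ms outcome=S: state=CLOSED
  event#12 t=22ms outcome=F: state=CLOSED

Answer: CCCCCCCCCCCC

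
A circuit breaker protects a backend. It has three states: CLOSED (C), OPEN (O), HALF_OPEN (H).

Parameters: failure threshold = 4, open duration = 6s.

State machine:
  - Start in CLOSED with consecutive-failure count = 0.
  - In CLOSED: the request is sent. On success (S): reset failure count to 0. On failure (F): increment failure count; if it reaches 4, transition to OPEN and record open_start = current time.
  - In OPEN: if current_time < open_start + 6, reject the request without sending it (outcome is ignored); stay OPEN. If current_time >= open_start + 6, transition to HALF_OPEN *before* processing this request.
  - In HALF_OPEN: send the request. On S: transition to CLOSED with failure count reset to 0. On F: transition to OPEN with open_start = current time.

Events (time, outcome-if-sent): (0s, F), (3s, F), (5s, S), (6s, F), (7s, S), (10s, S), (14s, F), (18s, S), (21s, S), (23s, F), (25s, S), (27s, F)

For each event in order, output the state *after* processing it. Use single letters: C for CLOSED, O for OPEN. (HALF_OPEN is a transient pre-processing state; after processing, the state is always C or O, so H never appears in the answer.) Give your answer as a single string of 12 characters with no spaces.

Answer: CCCCCCCCCCCC

Derivation:
State after each event:
  event#1 t=0s outcome=F: state=CLOSED
  event#2 t=3s outcome=F: state=CLOSED
  event#3 t=5s outcome=S: state=CLOSED
  event#4 t=6s outcome=F: state=CLOSED
  event#5 t=7s outcome=S: state=CLOSED
  event#6 t=10s outcome=S: state=CLOSED
  event#7 t=14s outcome=F: state=CLOSED
  event#8 t=18s outcome=S: state=CLOSED
  event#9 t=21s outcome=S: state=CLOSED
  event#10 t=23s outcome=F: state=CLOSED
  event#11 t=25s outcome=S: state=CLOSED
  event#12 t=27s outcome=F: state=CLOSED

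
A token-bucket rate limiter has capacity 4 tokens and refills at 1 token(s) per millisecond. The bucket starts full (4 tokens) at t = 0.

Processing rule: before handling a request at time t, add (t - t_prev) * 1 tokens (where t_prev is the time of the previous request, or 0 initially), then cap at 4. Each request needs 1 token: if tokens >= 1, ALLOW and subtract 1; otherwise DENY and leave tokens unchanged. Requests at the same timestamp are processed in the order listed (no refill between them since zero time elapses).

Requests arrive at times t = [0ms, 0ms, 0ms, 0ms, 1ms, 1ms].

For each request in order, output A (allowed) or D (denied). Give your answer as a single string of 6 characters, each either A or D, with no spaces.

Answer: AAAAAD

Derivation:
Simulating step by step:
  req#1 t=0ms: ALLOW
  req#2 t=0ms: ALLOW
  req#3 t=0ms: ALLOW
  req#4 t=0ms: ALLOW
  req#5 t=1ms: ALLOW
  req#6 t=1ms: DENY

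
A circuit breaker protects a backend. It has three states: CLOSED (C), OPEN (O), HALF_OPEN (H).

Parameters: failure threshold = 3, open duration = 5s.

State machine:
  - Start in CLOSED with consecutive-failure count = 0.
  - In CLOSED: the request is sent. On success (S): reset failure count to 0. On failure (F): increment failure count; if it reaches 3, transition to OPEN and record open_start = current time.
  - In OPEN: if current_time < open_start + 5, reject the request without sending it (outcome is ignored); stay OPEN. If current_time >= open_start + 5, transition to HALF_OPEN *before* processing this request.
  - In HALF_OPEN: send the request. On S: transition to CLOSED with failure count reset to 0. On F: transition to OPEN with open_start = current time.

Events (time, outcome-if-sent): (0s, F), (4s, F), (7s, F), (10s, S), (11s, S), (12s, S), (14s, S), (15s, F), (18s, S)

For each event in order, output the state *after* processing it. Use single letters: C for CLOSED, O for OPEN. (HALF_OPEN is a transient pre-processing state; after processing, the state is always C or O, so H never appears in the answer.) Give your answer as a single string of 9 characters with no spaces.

State after each event:
  event#1 t=0s outcome=F: state=CLOSED
  event#2 t=4s outcome=F: state=CLOSED
  event#3 t=7s outcome=F: state=OPEN
  event#4 t=10s outcome=S: state=OPEN
  event#5 t=11s outcome=S: state=OPEN
  event#6 t=12s outcome=S: state=CLOSED
  event#7 t=14s outcome=S: state=CLOSED
  event#8 t=15s outcome=F: state=CLOSED
  event#9 t=18s outcome=S: state=CLOSED

Answer: CCOOOCCCC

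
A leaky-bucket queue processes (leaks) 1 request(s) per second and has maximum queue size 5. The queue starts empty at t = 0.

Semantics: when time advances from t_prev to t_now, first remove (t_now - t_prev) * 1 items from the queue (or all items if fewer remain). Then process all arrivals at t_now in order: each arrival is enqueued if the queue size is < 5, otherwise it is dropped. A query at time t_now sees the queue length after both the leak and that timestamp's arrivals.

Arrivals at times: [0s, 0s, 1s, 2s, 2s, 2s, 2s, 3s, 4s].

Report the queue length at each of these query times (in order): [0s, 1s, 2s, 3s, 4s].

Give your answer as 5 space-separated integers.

Queue lengths at query times:
  query t=0s: backlog = 2
  query t=1s: backlog = 2
  query t=2s: backlog = 5
  query t=3s: backlog = 5
  query t=4s: backlog = 5

Answer: 2 2 5 5 5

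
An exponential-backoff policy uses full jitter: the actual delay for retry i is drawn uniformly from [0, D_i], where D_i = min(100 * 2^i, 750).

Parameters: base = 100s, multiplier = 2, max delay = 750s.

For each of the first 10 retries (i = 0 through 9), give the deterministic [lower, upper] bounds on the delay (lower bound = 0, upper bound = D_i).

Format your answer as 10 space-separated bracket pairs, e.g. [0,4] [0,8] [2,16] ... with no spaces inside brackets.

Computing bounds per retry:
  i=0: D_i=min(100*2^0,750)=100, bounds=[0,100]
  i=1: D_i=min(100*2^1,750)=200, bounds=[0,200]
  i=2: D_i=min(100*2^2,750)=400, bounds=[0,400]
  i=3: D_i=min(100*2^3,750)=750, bounds=[0,750]
  i=4: D_i=min(100*2^4,750)=750, bounds=[0,750]
  i=5: D_i=min(100*2^5,750)=750, bounds=[0,750]
  i=6: D_i=min(100*2^6,750)=750, bounds=[0,750]
  i=7: D_i=min(100*2^7,750)=750, bounds=[0,750]
  i=8: D_i=min(100*2^8,750)=750, bounds=[0,750]
  i=9: D_i=min(100*2^9,750)=750, bounds=[0,750]

Answer: [0,100] [0,200] [0,400] [0,750] [0,750] [0,750] [0,750] [0,750] [0,750] [0,750]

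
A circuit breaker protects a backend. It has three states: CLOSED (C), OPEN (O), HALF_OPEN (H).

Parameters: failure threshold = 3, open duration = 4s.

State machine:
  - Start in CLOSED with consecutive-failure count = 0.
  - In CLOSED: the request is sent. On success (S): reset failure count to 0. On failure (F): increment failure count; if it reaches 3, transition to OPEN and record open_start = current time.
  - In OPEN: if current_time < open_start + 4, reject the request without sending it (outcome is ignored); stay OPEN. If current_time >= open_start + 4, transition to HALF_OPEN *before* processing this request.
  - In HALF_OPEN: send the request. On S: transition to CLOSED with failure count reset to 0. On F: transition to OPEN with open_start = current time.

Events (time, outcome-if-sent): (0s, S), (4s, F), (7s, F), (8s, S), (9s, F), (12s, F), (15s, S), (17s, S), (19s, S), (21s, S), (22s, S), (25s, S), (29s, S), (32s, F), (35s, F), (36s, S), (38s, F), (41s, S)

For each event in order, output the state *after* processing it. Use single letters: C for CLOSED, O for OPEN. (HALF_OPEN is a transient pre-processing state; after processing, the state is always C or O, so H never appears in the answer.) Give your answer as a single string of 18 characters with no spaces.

State after each event:
  event#1 t=0s outcome=S: state=CLOSED
  event#2 t=4s outcome=F: state=CLOSED
  event#3 t=7s outcome=F: state=CLOSED
  event#4 t=8s outcome=S: state=CLOSED
  event#5 t=9s outcome=F: state=CLOSED
  event#6 t=12s outcome=F: state=CLOSED
  event#7 t=15s outcome=S: state=CLOSED
  event#8 t=17s outcome=S: state=CLOSED
  event#9 t=19s outcome=S: state=CLOSED
  event#10 t=21s outcome=S: state=CLOSED
  event#11 t=22s outcome=S: state=CLOSED
  event#12 t=25s outcome=S: state=CLOSED
  event#13 t=29s outcome=S: state=CLOSED
  event#14 t=32s outcome=F: state=CLOSED
  event#15 t=35s outcome=F: state=CLOSED
  event#16 t=36s outcome=S: state=CLOSED
  event#17 t=38s outcome=F: state=CLOSED
  event#18 t=41s outcome=S: state=CLOSED

Answer: CCCCCCCCCCCCCCCCCC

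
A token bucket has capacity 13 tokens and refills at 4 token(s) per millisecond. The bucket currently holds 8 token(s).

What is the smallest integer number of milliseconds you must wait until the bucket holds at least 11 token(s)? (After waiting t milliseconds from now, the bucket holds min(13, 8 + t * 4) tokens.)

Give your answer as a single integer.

Need 8 + t * 4 >= 11, so t >= 3/4.
Smallest integer t = ceil(3/4) = 1.

Answer: 1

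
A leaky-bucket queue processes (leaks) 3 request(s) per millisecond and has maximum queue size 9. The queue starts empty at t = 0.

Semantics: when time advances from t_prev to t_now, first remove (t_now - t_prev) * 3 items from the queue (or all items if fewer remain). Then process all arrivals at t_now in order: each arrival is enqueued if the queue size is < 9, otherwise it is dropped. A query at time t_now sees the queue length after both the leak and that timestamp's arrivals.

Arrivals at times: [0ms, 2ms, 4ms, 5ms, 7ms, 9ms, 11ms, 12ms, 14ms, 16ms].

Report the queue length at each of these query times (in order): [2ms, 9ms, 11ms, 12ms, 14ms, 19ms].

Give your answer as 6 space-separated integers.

Answer: 1 1 1 1 1 0

Derivation:
Queue lengths at query times:
  query t=2ms: backlog = 1
  query t=9ms: backlog = 1
  query t=11ms: backlog = 1
  query t=12ms: backlog = 1
  query t=14ms: backlog = 1
  query t=19ms: backlog = 0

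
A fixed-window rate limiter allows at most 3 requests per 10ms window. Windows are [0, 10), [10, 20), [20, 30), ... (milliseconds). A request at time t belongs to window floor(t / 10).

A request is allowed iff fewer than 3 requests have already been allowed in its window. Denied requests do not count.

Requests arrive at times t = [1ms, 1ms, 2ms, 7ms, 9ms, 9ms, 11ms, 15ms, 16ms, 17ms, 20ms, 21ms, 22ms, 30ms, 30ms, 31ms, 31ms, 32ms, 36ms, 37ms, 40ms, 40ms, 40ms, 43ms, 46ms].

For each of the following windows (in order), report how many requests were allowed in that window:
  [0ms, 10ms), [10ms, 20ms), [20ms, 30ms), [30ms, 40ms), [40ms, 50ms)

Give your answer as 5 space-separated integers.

Answer: 3 3 3 3 3

Derivation:
Processing requests:
  req#1 t=1ms (window 0): ALLOW
  req#2 t=1ms (window 0): ALLOW
  req#3 t=2ms (window 0): ALLOW
  req#4 t=7ms (window 0): DENY
  req#5 t=9ms (window 0): DENY
  req#6 t=9ms (window 0): DENY
  req#7 t=11ms (window 1): ALLOW
  req#8 t=15ms (window 1): ALLOW
  req#9 t=16ms (window 1): ALLOW
  req#10 t=17ms (window 1): DENY
  req#11 t=20ms (window 2): ALLOW
  req#12 t=21ms (window 2): ALLOW
  req#13 t=22ms (window 2): ALLOW
  req#14 t=30ms (window 3): ALLOW
  req#15 t=30ms (window 3): ALLOW
  req#16 t=31ms (window 3): ALLOW
  req#17 t=31ms (window 3): DENY
  req#18 t=32ms (window 3): DENY
  req#19 t=36ms (window 3): DENY
  req#20 t=37ms (window 3): DENY
  req#21 t=40ms (window 4): ALLOW
  req#22 t=40ms (window 4): ALLOW
  req#23 t=40ms (window 4): ALLOW
  req#24 t=43ms (window 4): DENY
  req#25 t=46ms (window 4): DENY

Allowed counts by window: 3 3 3 3 3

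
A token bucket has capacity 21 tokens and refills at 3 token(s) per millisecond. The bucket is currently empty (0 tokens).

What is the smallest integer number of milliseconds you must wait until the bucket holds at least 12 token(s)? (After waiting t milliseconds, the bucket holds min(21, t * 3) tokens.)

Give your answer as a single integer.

Answer: 4

Derivation:
Need t * 3 >= 12, so t >= 12/3.
Smallest integer t = ceil(12/3) = 4.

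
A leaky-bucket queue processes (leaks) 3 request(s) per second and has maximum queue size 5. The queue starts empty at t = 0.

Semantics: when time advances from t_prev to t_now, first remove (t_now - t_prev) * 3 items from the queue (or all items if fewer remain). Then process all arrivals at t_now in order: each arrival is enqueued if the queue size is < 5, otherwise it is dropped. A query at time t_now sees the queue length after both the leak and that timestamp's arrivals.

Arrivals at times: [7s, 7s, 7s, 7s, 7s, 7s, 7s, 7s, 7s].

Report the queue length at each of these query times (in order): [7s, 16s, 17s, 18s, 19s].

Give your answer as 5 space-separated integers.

Queue lengths at query times:
  query t=7s: backlog = 5
  query t=16s: backlog = 0
  query t=17s: backlog = 0
  query t=18s: backlog = 0
  query t=19s: backlog = 0

Answer: 5 0 0 0 0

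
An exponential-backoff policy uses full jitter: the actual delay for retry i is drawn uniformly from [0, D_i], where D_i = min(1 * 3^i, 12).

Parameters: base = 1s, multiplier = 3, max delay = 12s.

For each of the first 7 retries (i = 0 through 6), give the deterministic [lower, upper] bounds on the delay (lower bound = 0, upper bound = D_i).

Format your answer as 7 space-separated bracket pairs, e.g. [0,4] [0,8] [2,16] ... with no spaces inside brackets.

Computing bounds per retry:
  i=0: D_i=min(1*3^0,12)=1, bounds=[0,1]
  i=1: D_i=min(1*3^1,12)=3, bounds=[0,3]
  i=2: D_i=min(1*3^2,12)=9, bounds=[0,9]
  i=3: D_i=min(1*3^3,12)=12, bounds=[0,12]
  i=4: D_i=min(1*3^4,12)=12, bounds=[0,12]
  i=5: D_i=min(1*3^5,12)=12, bounds=[0,12]
  i=6: D_i=min(1*3^6,12)=12, bounds=[0,12]

Answer: [0,1] [0,3] [0,9] [0,12] [0,12] [0,12] [0,12]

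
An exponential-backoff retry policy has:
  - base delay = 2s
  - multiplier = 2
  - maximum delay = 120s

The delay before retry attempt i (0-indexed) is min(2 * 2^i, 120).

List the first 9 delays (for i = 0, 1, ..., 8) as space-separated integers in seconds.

Answer: 2 4 8 16 32 64 120 120 120

Derivation:
Computing each delay:
  i=0: min(2*2^0, 120) = 2
  i=1: min(2*2^1, 120) = 4
  i=2: min(2*2^2, 120) = 8
  i=3: min(2*2^3, 120) = 16
  i=4: min(2*2^4, 120) = 32
  i=5: min(2*2^5, 120) = 64
  i=6: min(2*2^6, 120) = 120
  i=7: min(2*2^7, 120) = 120
  i=8: min(2*2^8, 120) = 120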